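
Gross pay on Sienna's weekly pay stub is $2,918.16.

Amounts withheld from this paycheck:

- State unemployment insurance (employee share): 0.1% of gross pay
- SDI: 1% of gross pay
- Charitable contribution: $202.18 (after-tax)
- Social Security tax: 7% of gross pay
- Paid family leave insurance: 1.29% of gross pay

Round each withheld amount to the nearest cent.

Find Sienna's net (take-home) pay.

Paid family leave insurance: $2,918.16 × 0.0129 = $37.64
SDI: $2,918.16 × 0.01 = $29.18
State unemployment insurance (employee share): $2,918.16 × 0.001 = $2.92
Social Security tax: $2,918.16 × 0.07 = $204.27
Charitable contribution: $202.18
Total deductions = $37.64 + $29.18 + $2.92 + $204.27 + $202.18 = $476.19
Net pay = $2,918.16 − $476.19 = $2,441.97

$2,441.97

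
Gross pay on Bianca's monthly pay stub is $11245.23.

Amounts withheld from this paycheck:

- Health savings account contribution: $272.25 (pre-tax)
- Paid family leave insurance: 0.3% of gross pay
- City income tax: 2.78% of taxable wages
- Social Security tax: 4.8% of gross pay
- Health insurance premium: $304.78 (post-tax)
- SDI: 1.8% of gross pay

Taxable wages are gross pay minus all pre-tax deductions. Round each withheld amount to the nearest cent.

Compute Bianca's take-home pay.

Health savings account contribution: $272.25
Taxable wages = $11245.23 − $272.25 = $10972.98
City income tax: $10972.98 × 0.0278 = $305.05
Paid family leave insurance: $11245.23 × 0.003 = $33.74
SDI: $11245.23 × 0.018 = $202.41
Social Security tax: $11245.23 × 0.048 = $539.77
Health insurance premium: $304.78
Total deductions = $272.25 + $305.05 + $33.74 + $202.41 + $539.77 + $304.78 = $1658.00
Net pay = $11245.23 − $1658.00 = $9587.23

$9587.23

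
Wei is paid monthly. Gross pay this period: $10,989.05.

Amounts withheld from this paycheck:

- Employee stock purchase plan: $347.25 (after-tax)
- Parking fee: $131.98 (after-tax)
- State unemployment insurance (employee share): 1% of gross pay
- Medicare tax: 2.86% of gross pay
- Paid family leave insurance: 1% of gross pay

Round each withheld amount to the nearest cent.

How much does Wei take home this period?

$9,975.75

State unemployment insurance (employee share): $10,989.05 × 0.01 = $109.89
Medicare tax: $10,989.05 × 0.0286 = $314.29
Paid family leave insurance: $10,989.05 × 0.01 = $109.89
Employee stock purchase plan: $347.25
Parking fee: $131.98
Total deductions = $109.89 + $314.29 + $109.89 + $347.25 + $131.98 = $1,013.30
Net pay = $10,989.05 − $1,013.30 = $9,975.75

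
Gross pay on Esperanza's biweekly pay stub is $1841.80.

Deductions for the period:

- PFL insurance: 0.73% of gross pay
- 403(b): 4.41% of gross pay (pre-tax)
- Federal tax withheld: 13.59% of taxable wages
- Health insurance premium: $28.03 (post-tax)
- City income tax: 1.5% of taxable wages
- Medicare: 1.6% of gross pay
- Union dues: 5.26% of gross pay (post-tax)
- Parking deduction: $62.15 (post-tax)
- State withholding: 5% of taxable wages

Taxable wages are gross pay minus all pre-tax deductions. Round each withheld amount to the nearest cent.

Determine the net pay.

403(b): $1841.80 × 0.0441 = $81.22
Taxable wages = $1841.80 − $81.22 = $1760.58
City income tax: $1760.58 × 0.015 = $26.41
Federal tax withheld: $1760.58 × 0.1359 = $239.26
State withholding: $1760.58 × 0.05 = $88.03
PFL insurance: $1841.80 × 0.0073 = $13.45
Medicare: $1841.80 × 0.016 = $29.47
Union dues: $1841.80 × 0.0526 = $96.88
Health insurance premium: $28.03
Parking deduction: $62.15
Total deductions = $81.22 + $26.41 + $239.26 + $88.03 + $13.45 + $29.47 + $96.88 + $28.03 + $62.15 = $664.90
Net pay = $1841.80 − $664.90 = $1176.90

$1176.90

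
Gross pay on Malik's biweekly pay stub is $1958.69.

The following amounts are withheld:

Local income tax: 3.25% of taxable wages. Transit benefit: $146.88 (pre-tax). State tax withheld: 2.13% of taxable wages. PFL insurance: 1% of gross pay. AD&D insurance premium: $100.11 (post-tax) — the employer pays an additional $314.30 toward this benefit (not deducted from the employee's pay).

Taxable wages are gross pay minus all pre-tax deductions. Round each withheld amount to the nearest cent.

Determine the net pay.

$1594.64

Transit benefit: $146.88
Taxable wages = $1958.69 − $146.88 = $1811.81
Local income tax: $1811.81 × 0.0325 = $58.88
State tax withheld: $1811.81 × 0.0213 = $38.59
PFL insurance: $1958.69 × 0.01 = $19.59
AD&D insurance premium: $100.11
(Employer's $314.30 toward AD&D insurance premium is not withheld from the employee.)
Total deductions = $146.88 + $58.88 + $38.59 + $19.59 + $100.11 = $364.05
Net pay = $1958.69 − $364.05 = $1594.64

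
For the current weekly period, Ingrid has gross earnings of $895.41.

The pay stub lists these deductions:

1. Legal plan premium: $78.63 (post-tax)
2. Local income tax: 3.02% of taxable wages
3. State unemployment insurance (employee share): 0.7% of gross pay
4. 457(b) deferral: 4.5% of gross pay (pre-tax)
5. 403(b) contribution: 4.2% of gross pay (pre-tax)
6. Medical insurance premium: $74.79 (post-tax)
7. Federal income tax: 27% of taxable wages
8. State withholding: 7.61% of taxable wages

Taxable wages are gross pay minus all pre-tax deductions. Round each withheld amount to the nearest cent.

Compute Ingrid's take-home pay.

403(b) contribution: $895.41 × 0.042 = $37.61
457(b) deferral: $895.41 × 0.045 = $40.29
Pre-tax total = $37.61 + $40.29 = $77.90
Taxable wages = $895.41 − $77.90 = $817.51
Local income tax: $817.51 × 0.0302 = $24.69
Federal income tax: $817.51 × 0.27 = $220.73
State withholding: $817.51 × 0.0761 = $62.21
State unemployment insurance (employee share): $895.41 × 0.007 = $6.27
Medical insurance premium: $74.79
Legal plan premium: $78.63
Total deductions = $37.61 + $40.29 + $24.69 + $220.73 + $62.21 + $6.27 + $74.79 + $78.63 = $545.22
Net pay = $895.41 − $545.22 = $350.19

$350.19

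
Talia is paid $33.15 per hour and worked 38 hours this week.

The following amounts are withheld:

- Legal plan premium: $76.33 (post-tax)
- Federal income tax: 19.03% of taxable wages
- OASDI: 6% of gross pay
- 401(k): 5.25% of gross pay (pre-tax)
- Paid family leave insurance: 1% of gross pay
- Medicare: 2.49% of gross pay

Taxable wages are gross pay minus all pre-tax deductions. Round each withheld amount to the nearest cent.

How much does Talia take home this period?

$770.55

Gross pay: 38 × $33.15 = $1,259.70
401(k): $1,259.70 × 0.0525 = $66.13
Taxable wages = $1,259.70 − $66.13 = $1,193.57
Federal income tax: $1,193.57 × 0.1903 = $227.14
OASDI: $1,259.70 × 0.06 = $75.58
Paid family leave insurance: $1,259.70 × 0.01 = $12.60
Medicare: $1,259.70 × 0.0249 = $31.37
Legal plan premium: $76.33
Total deductions = $66.13 + $227.14 + $75.58 + $12.60 + $31.37 + $76.33 = $489.15
Net pay = $1,259.70 − $489.15 = $770.55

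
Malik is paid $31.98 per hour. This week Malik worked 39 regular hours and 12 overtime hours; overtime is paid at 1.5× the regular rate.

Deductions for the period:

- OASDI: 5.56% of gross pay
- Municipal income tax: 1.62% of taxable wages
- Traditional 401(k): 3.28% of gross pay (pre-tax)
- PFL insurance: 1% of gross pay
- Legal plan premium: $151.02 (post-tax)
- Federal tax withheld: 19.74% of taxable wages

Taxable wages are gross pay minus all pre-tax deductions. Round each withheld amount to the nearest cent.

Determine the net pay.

$1,115.88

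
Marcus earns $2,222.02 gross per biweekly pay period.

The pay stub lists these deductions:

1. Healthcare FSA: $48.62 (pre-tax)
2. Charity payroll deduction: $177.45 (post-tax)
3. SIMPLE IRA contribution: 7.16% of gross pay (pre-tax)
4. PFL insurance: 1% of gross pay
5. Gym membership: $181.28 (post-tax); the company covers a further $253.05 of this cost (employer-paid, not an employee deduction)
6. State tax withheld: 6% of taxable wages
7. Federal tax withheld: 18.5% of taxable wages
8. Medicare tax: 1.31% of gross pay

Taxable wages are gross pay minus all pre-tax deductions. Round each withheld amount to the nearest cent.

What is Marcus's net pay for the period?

Healthcare FSA: $48.62
SIMPLE IRA contribution: $2,222.02 × 0.0716 = $159.10
Pre-tax total = $48.62 + $159.10 = $207.72
Taxable wages = $2,222.02 − $207.72 = $2,014.30
State tax withheld: $2,014.30 × 0.06 = $120.86
Federal tax withheld: $2,014.30 × 0.185 = $372.65
Medicare tax: $2,222.02 × 0.0131 = $29.11
PFL insurance: $2,222.02 × 0.01 = $22.22
Charity payroll deduction: $177.45
Gym membership: $181.28
(Employer's $253.05 toward gym membership is not withheld from the employee.)
Total deductions = $48.62 + $159.10 + $120.86 + $372.65 + $29.11 + $22.22 + $177.45 + $181.28 = $1,111.29
Net pay = $2,222.02 − $1,111.29 = $1,110.73

$1,110.73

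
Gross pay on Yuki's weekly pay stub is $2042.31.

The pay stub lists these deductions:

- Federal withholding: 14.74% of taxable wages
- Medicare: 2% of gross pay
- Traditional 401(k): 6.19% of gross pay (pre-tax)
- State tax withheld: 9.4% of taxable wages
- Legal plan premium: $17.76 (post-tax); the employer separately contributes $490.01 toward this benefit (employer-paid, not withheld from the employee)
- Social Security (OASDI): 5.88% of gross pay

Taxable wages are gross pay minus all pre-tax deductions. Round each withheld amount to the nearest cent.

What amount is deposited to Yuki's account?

Traditional 401(k): $2042.31 × 0.0619 = $126.42
Taxable wages = $2042.31 − $126.42 = $1915.89
State tax withheld: $1915.89 × 0.094 = $180.09
Federal withholding: $1915.89 × 0.1474 = $282.40
Medicare: $2042.31 × 0.02 = $40.85
Social Security (OASDI): $2042.31 × 0.0588 = $120.09
Legal plan premium: $17.76
(Employer's $490.01 toward legal plan premium is not withheld from the employee.)
Total deductions = $126.42 + $180.09 + $282.40 + $40.85 + $120.09 + $17.76 = $767.61
Net pay = $2042.31 − $767.61 = $1274.70

$1274.70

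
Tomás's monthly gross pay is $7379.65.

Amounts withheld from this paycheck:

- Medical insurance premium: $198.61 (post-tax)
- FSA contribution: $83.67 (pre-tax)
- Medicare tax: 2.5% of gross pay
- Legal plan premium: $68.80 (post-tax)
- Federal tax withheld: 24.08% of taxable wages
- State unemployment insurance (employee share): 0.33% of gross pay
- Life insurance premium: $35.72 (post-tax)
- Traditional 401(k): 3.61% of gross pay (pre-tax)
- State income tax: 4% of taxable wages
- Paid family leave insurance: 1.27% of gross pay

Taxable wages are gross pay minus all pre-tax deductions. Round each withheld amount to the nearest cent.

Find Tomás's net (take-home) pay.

$4449.98

FSA contribution: $83.67
Traditional 401(k): $7379.65 × 0.0361 = $266.41
Pre-tax total = $83.67 + $266.41 = $350.08
Taxable wages = $7379.65 − $350.08 = $7029.57
Federal tax withheld: $7029.57 × 0.2408 = $1692.72
State income tax: $7029.57 × 0.04 = $281.18
Paid family leave insurance: $7379.65 × 0.0127 = $93.72
Medicare tax: $7379.65 × 0.025 = $184.49
State unemployment insurance (employee share): $7379.65 × 0.0033 = $24.35
Medical insurance premium: $198.61
Legal plan premium: $68.80
Life insurance premium: $35.72
Total deductions = $83.67 + $266.41 + $1692.72 + $281.18 + $93.72 + $184.49 + $24.35 + $198.61 + $68.80 + $35.72 = $2929.67
Net pay = $7379.65 − $2929.67 = $4449.98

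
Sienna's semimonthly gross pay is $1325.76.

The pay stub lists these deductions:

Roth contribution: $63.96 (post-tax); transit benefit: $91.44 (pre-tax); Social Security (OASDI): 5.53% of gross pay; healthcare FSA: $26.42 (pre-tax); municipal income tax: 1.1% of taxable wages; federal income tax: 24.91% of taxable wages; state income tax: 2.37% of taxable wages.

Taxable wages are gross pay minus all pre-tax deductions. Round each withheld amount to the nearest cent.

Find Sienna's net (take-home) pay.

Transit benefit: $91.44
Healthcare FSA: $26.42
Pre-tax total = $91.44 + $26.42 = $117.86
Taxable wages = $1325.76 − $117.86 = $1207.90
Federal income tax: $1207.90 × 0.2491 = $300.89
Municipal income tax: $1207.90 × 0.011 = $13.29
State income tax: $1207.90 × 0.0237 = $28.63
Social Security (OASDI): $1325.76 × 0.0553 = $73.31
Roth contribution: $63.96
Total deductions = $91.44 + $26.42 + $300.89 + $13.29 + $28.63 + $73.31 + $63.96 = $597.94
Net pay = $1325.76 − $597.94 = $727.82

$727.82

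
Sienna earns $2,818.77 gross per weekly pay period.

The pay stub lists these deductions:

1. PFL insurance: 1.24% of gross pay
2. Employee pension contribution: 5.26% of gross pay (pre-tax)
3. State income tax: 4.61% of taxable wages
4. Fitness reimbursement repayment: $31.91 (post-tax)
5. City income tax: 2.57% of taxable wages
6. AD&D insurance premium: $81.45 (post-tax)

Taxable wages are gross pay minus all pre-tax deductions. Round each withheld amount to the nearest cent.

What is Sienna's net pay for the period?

Employee pension contribution: $2,818.77 × 0.0526 = $148.27
Taxable wages = $2,818.77 − $148.27 = $2,670.50
City income tax: $2,670.50 × 0.0257 = $68.63
State income tax: $2,670.50 × 0.0461 = $123.11
PFL insurance: $2,818.77 × 0.0124 = $34.95
AD&D insurance premium: $81.45
Fitness reimbursement repayment: $31.91
Total deductions = $148.27 + $68.63 + $123.11 + $34.95 + $81.45 + $31.91 = $488.32
Net pay = $2,818.77 − $488.32 = $2,330.45

$2,330.45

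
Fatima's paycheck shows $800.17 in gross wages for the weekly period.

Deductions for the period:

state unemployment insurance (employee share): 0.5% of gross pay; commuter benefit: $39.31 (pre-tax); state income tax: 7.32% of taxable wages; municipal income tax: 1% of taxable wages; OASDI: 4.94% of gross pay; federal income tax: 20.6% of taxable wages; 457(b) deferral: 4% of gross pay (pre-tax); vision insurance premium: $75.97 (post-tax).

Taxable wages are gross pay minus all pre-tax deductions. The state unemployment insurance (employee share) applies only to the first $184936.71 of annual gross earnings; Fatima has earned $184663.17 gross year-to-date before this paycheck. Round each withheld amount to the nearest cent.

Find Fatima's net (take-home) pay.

$401.20

Commuter benefit: $39.31
457(b) deferral: $800.17 × 0.04 = $32.01
Pre-tax total = $39.31 + $32.01 = $71.32
Taxable wages = $800.17 − $71.32 = $728.85
Municipal income tax: $728.85 × 0.01 = $7.29
State income tax: $728.85 × 0.0732 = $53.35
Federal income tax: $728.85 × 0.206 = $150.14
OASDI: $800.17 × 0.0494 = $39.53
State unemployment insurance (employee share): only $184936.71 − $184663.17 = $273.54 of this check is subject → $273.54 × 0.005 = $1.37
Vision insurance premium: $75.97
Total deductions = $39.31 + $32.01 + $7.29 + $53.35 + $150.14 + $39.53 + $1.37 + $75.97 = $398.97
Net pay = $800.17 − $398.97 = $401.20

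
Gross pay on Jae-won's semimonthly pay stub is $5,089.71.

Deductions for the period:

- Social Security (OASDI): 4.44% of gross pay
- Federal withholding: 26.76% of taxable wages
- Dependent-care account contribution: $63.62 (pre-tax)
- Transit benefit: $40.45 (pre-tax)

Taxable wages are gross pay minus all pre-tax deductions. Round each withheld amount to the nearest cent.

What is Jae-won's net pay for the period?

Transit benefit: $40.45
Dependent-care account contribution: $63.62
Pre-tax total = $40.45 + $63.62 = $104.07
Taxable wages = $5,089.71 − $104.07 = $4,985.64
Federal withholding: $4,985.64 × 0.2676 = $1,334.16
Social Security (OASDI): $5,089.71 × 0.0444 = $225.98
Total deductions = $40.45 + $63.62 + $1,334.16 + $225.98 = $1,664.21
Net pay = $5,089.71 − $1,664.21 = $3,425.50

$3,425.50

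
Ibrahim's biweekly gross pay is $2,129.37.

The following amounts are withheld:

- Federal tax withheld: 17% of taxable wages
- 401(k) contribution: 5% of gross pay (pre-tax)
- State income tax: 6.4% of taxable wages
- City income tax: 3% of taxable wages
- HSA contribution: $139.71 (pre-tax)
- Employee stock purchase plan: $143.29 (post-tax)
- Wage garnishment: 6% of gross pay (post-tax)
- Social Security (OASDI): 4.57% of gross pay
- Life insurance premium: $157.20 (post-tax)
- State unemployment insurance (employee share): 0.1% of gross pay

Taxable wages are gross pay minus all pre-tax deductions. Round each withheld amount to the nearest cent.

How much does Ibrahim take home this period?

$858.34

401(k) contribution: $2,129.37 × 0.05 = $106.47
HSA contribution: $139.71
Pre-tax total = $106.47 + $139.71 = $246.18
Taxable wages = $2,129.37 − $246.18 = $1,883.19
State income tax: $1,883.19 × 0.064 = $120.52
City income tax: $1,883.19 × 0.03 = $56.50
Federal tax withheld: $1,883.19 × 0.17 = $320.14
Social Security (OASDI): $2,129.37 × 0.0457 = $97.31
State unemployment insurance (employee share): $2,129.37 × 0.001 = $2.13
Life insurance premium: $157.20
Employee stock purchase plan: $143.29
Wage garnishment: $2,129.37 × 0.06 = $127.76
Total deductions = $106.47 + $139.71 + $120.52 + $56.50 + $320.14 + $97.31 + $2.13 + $157.20 + $143.29 + $127.76 = $1,271.03
Net pay = $2,129.37 − $1,271.03 = $858.34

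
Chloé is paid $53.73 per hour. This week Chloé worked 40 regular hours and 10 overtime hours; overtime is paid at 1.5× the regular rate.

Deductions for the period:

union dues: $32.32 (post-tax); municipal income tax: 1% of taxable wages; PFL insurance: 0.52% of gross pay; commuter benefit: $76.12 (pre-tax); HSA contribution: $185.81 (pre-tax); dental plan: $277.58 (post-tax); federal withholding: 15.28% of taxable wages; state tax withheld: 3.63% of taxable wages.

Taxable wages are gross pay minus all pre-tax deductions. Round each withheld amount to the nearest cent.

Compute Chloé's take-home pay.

Regular pay: 40 × $53.73 = $2149.20
Overtime pay: 10 × $53.73 × 1.5 = $805.95
Gross pay = $2149.20 + $805.95 = $2955.15
HSA contribution: $185.81
Commuter benefit: $76.12
Pre-tax total = $185.81 + $76.12 = $261.93
Taxable wages = $2955.15 − $261.93 = $2693.22
Municipal income tax: $2693.22 × 0.01 = $26.93
State tax withheld: $2693.22 × 0.0363 = $97.76
Federal withholding: $2693.22 × 0.1528 = $411.52
PFL insurance: $2955.15 × 0.0052 = $15.37
Union dues: $32.32
Dental plan: $277.58
Total deductions = $185.81 + $76.12 + $26.93 + $97.76 + $411.52 + $15.37 + $32.32 + $277.58 = $1123.41
Net pay = $2955.15 − $1123.41 = $1831.74

$1831.74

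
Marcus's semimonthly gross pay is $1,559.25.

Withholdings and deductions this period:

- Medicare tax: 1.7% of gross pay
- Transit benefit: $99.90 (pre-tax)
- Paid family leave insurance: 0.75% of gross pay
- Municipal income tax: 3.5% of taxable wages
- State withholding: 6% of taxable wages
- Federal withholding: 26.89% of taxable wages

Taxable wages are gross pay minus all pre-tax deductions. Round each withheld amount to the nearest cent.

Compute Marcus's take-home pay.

Transit benefit: $99.90
Taxable wages = $1,559.25 − $99.90 = $1,459.35
State withholding: $1,459.35 × 0.06 = $87.56
Municipal income tax: $1,459.35 × 0.035 = $51.08
Federal withholding: $1,459.35 × 0.2689 = $392.42
Medicare tax: $1,559.25 × 0.017 = $26.51
Paid family leave insurance: $1,559.25 × 0.0075 = $11.69
Total deductions = $99.90 + $87.56 + $51.08 + $392.42 + $26.51 + $11.69 = $669.16
Net pay = $1,559.25 − $669.16 = $890.09

$890.09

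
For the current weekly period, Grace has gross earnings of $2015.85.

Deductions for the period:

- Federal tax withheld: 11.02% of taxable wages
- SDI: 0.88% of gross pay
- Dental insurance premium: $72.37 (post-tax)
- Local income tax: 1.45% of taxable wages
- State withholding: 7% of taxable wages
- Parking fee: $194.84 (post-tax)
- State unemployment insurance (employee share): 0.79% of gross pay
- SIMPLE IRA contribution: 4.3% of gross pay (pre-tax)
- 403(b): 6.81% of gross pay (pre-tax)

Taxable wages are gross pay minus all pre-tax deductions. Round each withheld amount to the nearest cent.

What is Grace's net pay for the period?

$1142.13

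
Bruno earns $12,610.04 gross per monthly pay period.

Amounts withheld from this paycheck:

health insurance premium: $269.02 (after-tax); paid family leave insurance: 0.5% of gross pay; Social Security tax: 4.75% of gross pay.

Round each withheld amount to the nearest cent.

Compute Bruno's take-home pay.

$11,678.99

Social Security tax: $12,610.04 × 0.0475 = $598.98
Paid family leave insurance: $12,610.04 × 0.005 = $63.05
Health insurance premium: $269.02
Total deductions = $598.98 + $63.05 + $269.02 = $931.05
Net pay = $12,610.04 − $931.05 = $11,678.99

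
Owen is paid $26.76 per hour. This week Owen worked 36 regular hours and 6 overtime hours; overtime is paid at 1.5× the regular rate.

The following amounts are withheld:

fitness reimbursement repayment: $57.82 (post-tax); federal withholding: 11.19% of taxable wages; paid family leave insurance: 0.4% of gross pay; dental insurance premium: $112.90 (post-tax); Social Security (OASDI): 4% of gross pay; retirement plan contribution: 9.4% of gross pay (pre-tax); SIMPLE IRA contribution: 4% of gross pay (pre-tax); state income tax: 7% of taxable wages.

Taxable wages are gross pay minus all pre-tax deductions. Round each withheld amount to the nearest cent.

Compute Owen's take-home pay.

Regular pay: 36 × $26.76 = $963.36
Overtime pay: 6 × $26.76 × 1.5 = $240.84
Gross pay = $963.36 + $240.84 = $1204.20
SIMPLE IRA contribution: $1204.20 × 0.04 = $48.17
Retirement plan contribution: $1204.20 × 0.094 = $113.19
Pre-tax total = $48.17 + $113.19 = $161.36
Taxable wages = $1204.20 − $161.36 = $1042.84
Federal withholding: $1042.84 × 0.1119 = $116.69
State income tax: $1042.84 × 0.07 = $73.00
Paid family leave insurance: $1204.20 × 0.004 = $4.82
Social Security (OASDI): $1204.20 × 0.04 = $48.17
Fitness reimbursement repayment: $57.82
Dental insurance premium: $112.90
Total deductions = $48.17 + $113.19 + $116.69 + $73.00 + $4.82 + $48.17 + $57.82 + $112.90 = $574.76
Net pay = $1204.20 − $574.76 = $629.44

$629.44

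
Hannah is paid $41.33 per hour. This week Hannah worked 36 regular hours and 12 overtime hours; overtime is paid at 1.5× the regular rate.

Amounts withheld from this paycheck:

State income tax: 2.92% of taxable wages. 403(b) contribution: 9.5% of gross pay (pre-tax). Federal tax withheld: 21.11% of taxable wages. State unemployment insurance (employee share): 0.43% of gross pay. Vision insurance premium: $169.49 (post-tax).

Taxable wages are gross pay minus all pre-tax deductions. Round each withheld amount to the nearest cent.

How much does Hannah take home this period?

Regular pay: 36 × $41.33 = $1,487.88
Overtime pay: 12 × $41.33 × 1.5 = $743.94
Gross pay = $1,487.88 + $743.94 = $2,231.82
403(b) contribution: $2,231.82 × 0.095 = $212.02
Taxable wages = $2,231.82 − $212.02 = $2,019.80
State income tax: $2,019.80 × 0.0292 = $58.98
Federal tax withheld: $2,019.80 × 0.2111 = $426.38
State unemployment insurance (employee share): $2,231.82 × 0.0043 = $9.60
Vision insurance premium: $169.49
Total deductions = $212.02 + $58.98 + $426.38 + $9.60 + $169.49 = $876.47
Net pay = $2,231.82 − $876.47 = $1,355.35

$1,355.35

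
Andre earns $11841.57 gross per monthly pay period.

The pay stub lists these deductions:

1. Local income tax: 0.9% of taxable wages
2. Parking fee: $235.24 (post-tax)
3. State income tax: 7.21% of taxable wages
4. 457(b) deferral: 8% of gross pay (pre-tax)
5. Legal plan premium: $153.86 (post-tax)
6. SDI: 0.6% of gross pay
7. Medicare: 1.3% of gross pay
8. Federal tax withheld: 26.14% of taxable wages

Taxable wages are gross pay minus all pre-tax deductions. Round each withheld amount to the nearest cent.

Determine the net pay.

$6548.88

457(b) deferral: $11841.57 × 0.08 = $947.33
Taxable wages = $11841.57 − $947.33 = $10894.24
Local income tax: $10894.24 × 0.009 = $98.05
State income tax: $10894.24 × 0.0721 = $785.47
Federal tax withheld: $10894.24 × 0.2614 = $2847.75
Medicare: $11841.57 × 0.013 = $153.94
SDI: $11841.57 × 0.006 = $71.05
Parking fee: $235.24
Legal plan premium: $153.86
Total deductions = $947.33 + $98.05 + $785.47 + $2847.75 + $153.94 + $71.05 + $235.24 + $153.86 = $5292.69
Net pay = $11841.57 − $5292.69 = $6548.88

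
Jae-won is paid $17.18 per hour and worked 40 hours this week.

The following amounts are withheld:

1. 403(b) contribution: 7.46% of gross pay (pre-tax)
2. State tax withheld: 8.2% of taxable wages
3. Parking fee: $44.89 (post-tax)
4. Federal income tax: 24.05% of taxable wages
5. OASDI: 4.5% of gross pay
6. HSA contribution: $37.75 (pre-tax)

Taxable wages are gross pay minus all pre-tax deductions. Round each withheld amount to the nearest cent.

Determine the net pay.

$329.46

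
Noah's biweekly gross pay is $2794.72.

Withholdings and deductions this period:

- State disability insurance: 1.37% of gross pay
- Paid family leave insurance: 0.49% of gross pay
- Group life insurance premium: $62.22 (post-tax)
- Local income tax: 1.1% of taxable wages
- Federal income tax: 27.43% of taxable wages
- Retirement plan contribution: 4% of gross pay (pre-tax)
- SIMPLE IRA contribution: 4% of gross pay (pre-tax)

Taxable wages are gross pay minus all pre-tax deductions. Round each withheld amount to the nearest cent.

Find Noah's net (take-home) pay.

Retirement plan contribution: $2794.72 × 0.04 = $111.79
SIMPLE IRA contribution: $2794.72 × 0.04 = $111.79
Pre-tax total = $111.79 + $111.79 = $223.58
Taxable wages = $2794.72 − $223.58 = $2571.14
Federal income tax: $2571.14 × 0.2743 = $705.26
Local income tax: $2571.14 × 0.011 = $28.28
Paid family leave insurance: $2794.72 × 0.0049 = $13.69
State disability insurance: $2794.72 × 0.0137 = $38.29
Group life insurance premium: $62.22
Total deductions = $111.79 + $111.79 + $705.26 + $28.28 + $13.69 + $38.29 + $62.22 = $1071.32
Net pay = $2794.72 − $1071.32 = $1723.40

$1723.40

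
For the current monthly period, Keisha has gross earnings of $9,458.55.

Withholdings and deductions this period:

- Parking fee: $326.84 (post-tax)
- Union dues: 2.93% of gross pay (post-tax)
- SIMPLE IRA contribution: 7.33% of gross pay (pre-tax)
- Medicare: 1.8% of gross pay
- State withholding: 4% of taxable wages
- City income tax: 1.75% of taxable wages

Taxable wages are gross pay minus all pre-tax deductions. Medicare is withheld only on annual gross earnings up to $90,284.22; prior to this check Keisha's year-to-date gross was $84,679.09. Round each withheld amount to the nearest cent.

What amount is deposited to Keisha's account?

SIMPLE IRA contribution: $9,458.55 × 0.0733 = $693.31
Taxable wages = $9,458.55 − $693.31 = $8,765.24
City income tax: $8,765.24 × 0.0175 = $153.39
State withholding: $8,765.24 × 0.04 = $350.61
Medicare: only $90,284.22 − $84,679.09 = $5,605.13 of this check is subject → $5,605.13 × 0.018 = $100.89
Parking fee: $326.84
Union dues: $9,458.55 × 0.0293 = $277.14
Total deductions = $693.31 + $153.39 + $350.61 + $100.89 + $326.84 + $277.14 = $1,902.18
Net pay = $9,458.55 − $1,902.18 = $7,556.37

$7,556.37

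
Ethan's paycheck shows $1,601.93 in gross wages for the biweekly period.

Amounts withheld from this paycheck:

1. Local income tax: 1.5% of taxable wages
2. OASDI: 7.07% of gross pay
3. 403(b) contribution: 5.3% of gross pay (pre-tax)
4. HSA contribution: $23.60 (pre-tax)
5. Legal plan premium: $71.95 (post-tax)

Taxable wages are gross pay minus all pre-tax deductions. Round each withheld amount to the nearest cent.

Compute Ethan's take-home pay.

403(b) contribution: $1,601.93 × 0.053 = $84.90
HSA contribution: $23.60
Pre-tax total = $84.90 + $23.60 = $108.50
Taxable wages = $1,601.93 − $108.50 = $1,493.43
Local income tax: $1,493.43 × 0.015 = $22.40
OASDI: $1,601.93 × 0.0707 = $113.26
Legal plan premium: $71.95
Total deductions = $84.90 + $23.60 + $22.40 + $113.26 + $71.95 = $316.11
Net pay = $1,601.93 − $316.11 = $1,285.82

$1,285.82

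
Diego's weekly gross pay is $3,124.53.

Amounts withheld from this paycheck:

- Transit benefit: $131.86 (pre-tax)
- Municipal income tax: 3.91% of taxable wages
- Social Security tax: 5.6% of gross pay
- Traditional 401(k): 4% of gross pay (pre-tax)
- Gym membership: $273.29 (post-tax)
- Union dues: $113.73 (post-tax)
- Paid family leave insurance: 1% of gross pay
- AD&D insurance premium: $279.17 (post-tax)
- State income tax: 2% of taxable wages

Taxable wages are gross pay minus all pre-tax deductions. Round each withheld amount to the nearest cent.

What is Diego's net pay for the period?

$1,825.80

Traditional 401(k): $3,124.53 × 0.04 = $124.98
Transit benefit: $131.86
Pre-tax total = $124.98 + $131.86 = $256.84
Taxable wages = $3,124.53 − $256.84 = $2,867.69
Municipal income tax: $2,867.69 × 0.0391 = $112.13
State income tax: $2,867.69 × 0.02 = $57.35
Social Security tax: $3,124.53 × 0.056 = $174.97
Paid family leave insurance: $3,124.53 × 0.01 = $31.25
Union dues: $113.73
AD&D insurance premium: $279.17
Gym membership: $273.29
Total deductions = $124.98 + $131.86 + $112.13 + $57.35 + $174.97 + $31.25 + $113.73 + $279.17 + $273.29 = $1,298.73
Net pay = $3,124.53 − $1,298.73 = $1,825.80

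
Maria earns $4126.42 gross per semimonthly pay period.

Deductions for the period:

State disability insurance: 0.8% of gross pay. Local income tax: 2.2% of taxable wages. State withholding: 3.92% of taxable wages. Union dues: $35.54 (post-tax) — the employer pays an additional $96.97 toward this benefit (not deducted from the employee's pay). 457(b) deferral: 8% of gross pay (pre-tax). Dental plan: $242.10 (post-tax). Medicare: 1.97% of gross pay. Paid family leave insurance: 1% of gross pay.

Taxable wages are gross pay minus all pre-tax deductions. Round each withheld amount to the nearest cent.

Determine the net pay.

457(b) deferral: $4126.42 × 0.08 = $330.11
Taxable wages = $4126.42 − $330.11 = $3796.31
Local income tax: $3796.31 × 0.022 = $83.52
State withholding: $3796.31 × 0.0392 = $148.82
Paid family leave insurance: $4126.42 × 0.01 = $41.26
Medicare: $4126.42 × 0.0197 = $81.29
State disability insurance: $4126.42 × 0.008 = $33.01
Union dues: $35.54
Dental plan: $242.10
(Employer's $96.97 toward union dues is not withheld from the employee.)
Total deductions = $330.11 + $83.52 + $148.82 + $41.26 + $81.29 + $33.01 + $35.54 + $242.10 = $995.65
Net pay = $4126.42 − $995.65 = $3130.77

$3130.77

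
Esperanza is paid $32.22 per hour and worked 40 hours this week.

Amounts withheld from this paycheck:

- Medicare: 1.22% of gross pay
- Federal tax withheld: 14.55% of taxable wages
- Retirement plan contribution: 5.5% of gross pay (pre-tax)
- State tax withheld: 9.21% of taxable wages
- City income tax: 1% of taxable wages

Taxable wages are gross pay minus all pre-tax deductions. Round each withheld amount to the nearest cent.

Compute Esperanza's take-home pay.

$900.64

Gross pay: 40 × $32.22 = $1,288.80
Retirement plan contribution: $1,288.80 × 0.055 = $70.88
Taxable wages = $1,288.80 − $70.88 = $1,217.92
City income tax: $1,217.92 × 0.01 = $12.18
Federal tax withheld: $1,217.92 × 0.1455 = $177.21
State tax withheld: $1,217.92 × 0.0921 = $112.17
Medicare: $1,288.80 × 0.0122 = $15.72
Total deductions = $70.88 + $12.18 + $177.21 + $112.17 + $15.72 = $388.16
Net pay = $1,288.80 − $388.16 = $900.64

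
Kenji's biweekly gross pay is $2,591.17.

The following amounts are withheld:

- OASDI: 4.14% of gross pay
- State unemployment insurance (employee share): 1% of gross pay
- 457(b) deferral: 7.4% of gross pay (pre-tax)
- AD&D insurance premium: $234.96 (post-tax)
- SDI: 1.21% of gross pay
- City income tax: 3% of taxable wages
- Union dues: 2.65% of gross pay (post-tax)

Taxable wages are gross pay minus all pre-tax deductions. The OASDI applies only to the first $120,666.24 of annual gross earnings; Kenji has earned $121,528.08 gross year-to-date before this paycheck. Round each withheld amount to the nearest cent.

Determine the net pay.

457(b) deferral: $2,591.17 × 0.074 = $191.75
Taxable wages = $2,591.17 − $191.75 = $2,399.42
City income tax: $2,399.42 × 0.03 = $71.98
SDI: $2,591.17 × 0.0121 = $31.35
OASDI: annual cap $120,666.24 already reached (YTD $121,528.08), so $0.00
State unemployment insurance (employee share): $2,591.17 × 0.01 = $25.91
Union dues: $2,591.17 × 0.0265 = $68.67
AD&D insurance premium: $234.96
Total deductions = $191.75 + $71.98 + $31.35 + $0.00 + $25.91 + $68.67 + $234.96 = $624.62
Net pay = $2,591.17 − $624.62 = $1,966.55

$1,966.55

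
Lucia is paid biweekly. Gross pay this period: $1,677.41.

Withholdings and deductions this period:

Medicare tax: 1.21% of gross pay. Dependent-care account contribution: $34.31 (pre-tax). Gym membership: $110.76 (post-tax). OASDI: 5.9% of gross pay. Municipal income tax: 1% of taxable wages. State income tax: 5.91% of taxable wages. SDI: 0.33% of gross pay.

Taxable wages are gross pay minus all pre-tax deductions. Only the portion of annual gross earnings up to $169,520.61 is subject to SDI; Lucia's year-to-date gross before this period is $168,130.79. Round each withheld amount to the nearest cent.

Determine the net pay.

$1,294.94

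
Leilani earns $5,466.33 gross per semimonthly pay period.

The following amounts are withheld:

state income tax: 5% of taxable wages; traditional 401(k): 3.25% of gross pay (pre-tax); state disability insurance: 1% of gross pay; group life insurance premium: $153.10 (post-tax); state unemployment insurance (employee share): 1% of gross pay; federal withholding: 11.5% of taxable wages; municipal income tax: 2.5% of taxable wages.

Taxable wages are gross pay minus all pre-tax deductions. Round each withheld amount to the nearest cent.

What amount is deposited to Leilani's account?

$4,021.40

Traditional 401(k): $5,466.33 × 0.0325 = $177.66
Taxable wages = $5,466.33 − $177.66 = $5,288.67
State income tax: $5,288.67 × 0.05 = $264.43
Federal withholding: $5,288.67 × 0.115 = $608.20
Municipal income tax: $5,288.67 × 0.025 = $132.22
State disability insurance: $5,466.33 × 0.01 = $54.66
State unemployment insurance (employee share): $5,466.33 × 0.01 = $54.66
Group life insurance premium: $153.10
Total deductions = $177.66 + $264.43 + $608.20 + $132.22 + $54.66 + $54.66 + $153.10 = $1,444.93
Net pay = $5,466.33 − $1,444.93 = $4,021.40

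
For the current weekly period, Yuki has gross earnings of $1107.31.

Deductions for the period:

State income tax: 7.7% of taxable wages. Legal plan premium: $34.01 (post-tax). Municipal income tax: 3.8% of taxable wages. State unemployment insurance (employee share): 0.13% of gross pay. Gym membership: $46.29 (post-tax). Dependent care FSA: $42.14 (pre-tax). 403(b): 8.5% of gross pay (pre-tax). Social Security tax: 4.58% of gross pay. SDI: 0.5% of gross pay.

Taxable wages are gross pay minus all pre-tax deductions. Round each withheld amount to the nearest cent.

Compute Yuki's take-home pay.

403(b): $1107.31 × 0.085 = $94.12
Dependent care FSA: $42.14
Pre-tax total = $94.12 + $42.14 = $136.26
Taxable wages = $1107.31 − $136.26 = $971.05
Municipal income tax: $971.05 × 0.038 = $36.90
State income tax: $971.05 × 0.077 = $74.77
State unemployment insurance (employee share): $1107.31 × 0.0013 = $1.44
SDI: $1107.31 × 0.005 = $5.54
Social Security tax: $1107.31 × 0.0458 = $50.71
Gym membership: $46.29
Legal plan premium: $34.01
Total deductions = $94.12 + $42.14 + $36.90 + $74.77 + $1.44 + $5.54 + $50.71 + $46.29 + $34.01 = $385.92
Net pay = $1107.31 − $385.92 = $721.39

$721.39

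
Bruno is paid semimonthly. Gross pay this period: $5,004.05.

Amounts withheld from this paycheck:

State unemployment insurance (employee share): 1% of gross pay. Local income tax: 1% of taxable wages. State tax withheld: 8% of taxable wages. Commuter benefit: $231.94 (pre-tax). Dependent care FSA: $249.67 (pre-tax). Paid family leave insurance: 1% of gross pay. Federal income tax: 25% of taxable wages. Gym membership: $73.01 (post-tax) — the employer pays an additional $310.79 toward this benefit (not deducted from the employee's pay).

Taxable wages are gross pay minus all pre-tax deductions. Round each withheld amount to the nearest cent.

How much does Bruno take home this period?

Dependent care FSA: $249.67
Commuter benefit: $231.94
Pre-tax total = $249.67 + $231.94 = $481.61
Taxable wages = $5,004.05 − $481.61 = $4,522.44
State tax withheld: $4,522.44 × 0.08 = $361.80
Federal income tax: $4,522.44 × 0.25 = $1,130.61
Local income tax: $4,522.44 × 0.01 = $45.22
Paid family leave insurance: $5,004.05 × 0.01 = $50.04
State unemployment insurance (employee share): $5,004.05 × 0.01 = $50.04
Gym membership: $73.01
(Employer's $310.79 toward gym membership is not withheld from the employee.)
Total deductions = $249.67 + $231.94 + $361.80 + $1,130.61 + $45.22 + $50.04 + $50.04 + $73.01 = $2,192.33
Net pay = $5,004.05 − $2,192.33 = $2,811.72

$2,811.72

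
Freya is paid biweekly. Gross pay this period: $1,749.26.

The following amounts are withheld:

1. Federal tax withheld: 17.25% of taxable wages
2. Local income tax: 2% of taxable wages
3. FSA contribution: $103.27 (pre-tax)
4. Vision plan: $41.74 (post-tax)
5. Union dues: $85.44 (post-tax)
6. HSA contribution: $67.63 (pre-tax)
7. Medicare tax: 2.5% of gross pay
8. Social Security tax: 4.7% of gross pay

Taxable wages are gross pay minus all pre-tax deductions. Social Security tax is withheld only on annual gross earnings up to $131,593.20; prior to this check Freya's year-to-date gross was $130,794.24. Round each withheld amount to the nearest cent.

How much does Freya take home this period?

HSA contribution: $67.63
FSA contribution: $103.27
Pre-tax total = $67.63 + $103.27 = $170.90
Taxable wages = $1,749.26 − $170.90 = $1,578.36
Federal tax withheld: $1,578.36 × 0.1725 = $272.27
Local income tax: $1,578.36 × 0.02 = $31.57
Medicare tax: $1,749.26 × 0.025 = $43.73
Social Security tax: only $131,593.20 − $130,794.24 = $798.96 of this check is subject → $798.96 × 0.047 = $37.55
Vision plan: $41.74
Union dues: $85.44
Total deductions = $67.63 + $103.27 + $272.27 + $31.57 + $43.73 + $37.55 + $41.74 + $85.44 = $683.20
Net pay = $1,749.26 − $683.20 = $1,066.06

$1,066.06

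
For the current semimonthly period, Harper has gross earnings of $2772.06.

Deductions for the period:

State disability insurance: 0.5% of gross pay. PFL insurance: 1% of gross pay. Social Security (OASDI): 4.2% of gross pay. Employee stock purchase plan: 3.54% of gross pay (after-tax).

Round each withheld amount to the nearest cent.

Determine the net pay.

$2515.92

Social Security (OASDI): $2772.06 × 0.042 = $116.43
PFL insurance: $2772.06 × 0.01 = $27.72
State disability insurance: $2772.06 × 0.005 = $13.86
Employee stock purchase plan: $2772.06 × 0.0354 = $98.13
Total deductions = $116.43 + $27.72 + $13.86 + $98.13 = $256.14
Net pay = $2772.06 − $256.14 = $2515.92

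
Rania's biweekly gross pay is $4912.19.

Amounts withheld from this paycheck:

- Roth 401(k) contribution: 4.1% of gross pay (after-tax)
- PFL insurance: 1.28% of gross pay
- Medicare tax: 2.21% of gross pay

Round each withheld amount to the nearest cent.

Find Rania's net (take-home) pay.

$4539.35

Medicare tax: $4912.19 × 0.0221 = $108.56
PFL insurance: $4912.19 × 0.0128 = $62.88
Roth 401(k) contribution: $4912.19 × 0.041 = $201.40
Total deductions = $108.56 + $62.88 + $201.40 = $372.84
Net pay = $4912.19 − $372.84 = $4539.35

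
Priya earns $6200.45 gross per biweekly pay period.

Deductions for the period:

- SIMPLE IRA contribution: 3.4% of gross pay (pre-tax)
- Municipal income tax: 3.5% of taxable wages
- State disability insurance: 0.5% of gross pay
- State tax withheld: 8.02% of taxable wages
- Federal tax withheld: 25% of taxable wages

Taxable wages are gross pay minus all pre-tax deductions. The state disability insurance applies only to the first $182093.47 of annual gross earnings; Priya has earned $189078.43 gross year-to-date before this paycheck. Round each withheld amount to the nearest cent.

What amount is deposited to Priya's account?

SIMPLE IRA contribution: $6200.45 × 0.034 = $210.82
Taxable wages = $6200.45 − $210.82 = $5989.63
State tax withheld: $5989.63 × 0.0802 = $480.37
Federal tax withheld: $5989.63 × 0.25 = $1497.41
Municipal income tax: $5989.63 × 0.035 = $209.64
State disability insurance: annual cap $182093.47 already reached (YTD $189078.43), so $0.00
Total deductions = $210.82 + $480.37 + $1497.41 + $209.64 + $0.00 = $2398.24
Net pay = $6200.45 − $2398.24 = $3802.21

$3802.21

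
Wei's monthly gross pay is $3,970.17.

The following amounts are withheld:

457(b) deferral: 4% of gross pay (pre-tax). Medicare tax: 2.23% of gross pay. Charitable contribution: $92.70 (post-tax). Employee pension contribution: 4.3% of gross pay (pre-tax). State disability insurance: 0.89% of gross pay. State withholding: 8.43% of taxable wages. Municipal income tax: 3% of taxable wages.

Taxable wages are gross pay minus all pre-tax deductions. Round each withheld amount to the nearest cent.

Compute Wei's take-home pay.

$3,007.95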